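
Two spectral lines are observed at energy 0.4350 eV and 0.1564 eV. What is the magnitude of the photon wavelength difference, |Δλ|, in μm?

5.08 μm

Using λ = hc/E: λ₁ = 2.8502e-6 m, λ₂ = 7.9274e-6 m.
|Δλ| = |2.8502e-6 − 7.9274e-6| = 5.08e-6 m = 5.08 μm.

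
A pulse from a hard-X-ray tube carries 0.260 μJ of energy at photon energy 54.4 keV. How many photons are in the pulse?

2.98·10^7 photons

Per-photon energy: E = 8.716·10^-15 J (from energy = 54.4 keV).
N = E_total / E_photon = 2.60·10^-7 J / 8.716·10^-15 J = 2.98·10^7.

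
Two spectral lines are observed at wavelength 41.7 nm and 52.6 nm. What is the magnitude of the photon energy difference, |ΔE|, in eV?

Using E = hc/λ: E₁ = 4.764·10^-18 J, E₂ = 3.777·10^-18 J.
|ΔE| = |4.764·10^-18 − 3.777·10^-18| = 9.87·10^-19 J = 6.16 eV.

6.16 eV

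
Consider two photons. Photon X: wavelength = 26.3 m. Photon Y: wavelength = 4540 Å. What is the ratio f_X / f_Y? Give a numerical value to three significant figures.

1.73 × 10^-8

f_X = 1.140 × 10^7 Hz (from wavelength = 26.3 m, via f = c/λ).
f_Y = 6.603 × 10^14 Hz (from wavelength = 4540 Å, via f = c/λ).
Ratio = 1.140 × 10^7 / 6.603 × 10^14 = 1.73 × 10^-8.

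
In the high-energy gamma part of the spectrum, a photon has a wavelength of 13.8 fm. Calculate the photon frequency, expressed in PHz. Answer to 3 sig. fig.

(c = 2.99792458·10^8 m/s.)
Convert to SI: λ = 13.8 fm = 1.38·10^-14 m.
The photon relation is f = c/λ, giving f = 2.172·10^22 Hz.
Converting to PHz: f = 2.172·10^7 PHz ≈ 2.17·10^7 PHz.

2.17·10^7 PHz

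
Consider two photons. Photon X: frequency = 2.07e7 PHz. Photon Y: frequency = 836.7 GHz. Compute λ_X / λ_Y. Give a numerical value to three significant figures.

4.04e-11

λ_X = 1.448e-14 m (from frequency = 2.07e7 PHz, via λ = c/f).
λ_Y = 3.583e-4 m (from frequency = 836.7 GHz, via λ = c/f).
Ratio = 1.448e-14 / 3.583e-4 = 4.04e-11.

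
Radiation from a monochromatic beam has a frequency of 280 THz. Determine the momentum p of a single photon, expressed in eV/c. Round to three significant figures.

Take h = 6.62607015e-34 J·s, c = 2.99792458e8 m/s, 1 eV = 1.602176634e-19 J.
First convert: f = 280 THz = 2.8e14 Hz.
Since p = hf/c for a photon, p = 6.189e-28 kg·m/s.
Converting to eV/c: p = 1.158 eV/c ≈ 1.16 eV/c.

1.16 eV/c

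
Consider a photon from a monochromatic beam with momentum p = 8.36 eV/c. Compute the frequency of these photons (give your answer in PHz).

Take h = 6.62607015 × 10^-34 J·s, c = 2.99792458 × 10^8 m/s, 1 eV = 1.602176634 × 10^-19 J.
First convert: p = 8.36 eV/c = 4.4678 × 10^-27 kg·m/s.
For a photon f = pc/h, so f = 2.021 × 10^15 Hz.
Converting to PHz: f = 2.021 PHz ≈ 2.02 PHz.

2.02 PHz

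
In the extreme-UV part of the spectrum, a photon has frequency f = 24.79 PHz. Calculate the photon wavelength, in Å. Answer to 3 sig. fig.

121 Å

(c = 2.99792458 × 10^8 m/s.)
First convert: f = 24.79 PHz = 2.479 × 10^16 Hz.
The photon relation is λ = c/f, giving λ = 1.209 × 10^-8 m.
Converting to Å: λ = 120.9 Å ≈ 121 Å.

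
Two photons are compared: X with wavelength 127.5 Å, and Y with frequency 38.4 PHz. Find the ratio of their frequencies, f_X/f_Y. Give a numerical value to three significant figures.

0.612

f_X = 2.351 × 10^16 Hz (from wavelength = 127.5 Å, via f = c/λ).
f_Y = 3.840 × 10^16 Hz (from frequency = 38.4 PHz, via f given directly).
Ratio = 2.351 × 10^16 / 3.840 × 10^16 = 0.612.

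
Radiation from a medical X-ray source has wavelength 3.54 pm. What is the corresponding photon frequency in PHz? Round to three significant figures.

8.47e4 PHz

Convert to SI: λ = 3.54 pm = 3.54e-12 m.
For a photon f = c/λ, so f = 8.469e19 Hz.
Converting to PHz: f = 84690 PHz ≈ 8.47e4 PHz.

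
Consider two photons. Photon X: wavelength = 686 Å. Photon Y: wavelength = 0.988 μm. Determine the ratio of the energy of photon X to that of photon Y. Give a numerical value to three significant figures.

14.4

E_X = 2.896 × 10^-18 J (from wavelength = 686 Å, via E = hc/λ).
E_Y = 2.011 × 10^-19 J (from wavelength = 0.988 μm, via E = hc/λ).
Ratio = 2.896 × 10^-18 / 2.011 × 10^-19 = 14.4.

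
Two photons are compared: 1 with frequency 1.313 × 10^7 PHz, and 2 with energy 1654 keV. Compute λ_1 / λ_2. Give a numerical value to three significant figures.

0.0305

λ_1 = 2.283 × 10^-14 m (from frequency = 1.313 × 10^7 PHz, via λ = c/f).
λ_2 = 7.496 × 10^-13 m (from energy = 1654 keV, via λ = hc/E).
Ratio = 2.283 × 10^-14 / 7.496 × 10^-13 = 0.0305.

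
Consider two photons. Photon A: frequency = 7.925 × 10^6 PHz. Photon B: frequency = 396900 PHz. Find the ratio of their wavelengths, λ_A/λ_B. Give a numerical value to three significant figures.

0.0501

λ_A = 3.783 × 10^-14 m (from frequency = 7.925 × 10^6 PHz, via λ = c/f).
λ_B = 7.553 × 10^-13 m (from frequency = 396900 PHz, via λ = c/f).
Ratio = 3.783 × 10^-14 / 7.553 × 10^-13 = 0.0501.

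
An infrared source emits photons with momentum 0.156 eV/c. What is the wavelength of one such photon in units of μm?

7.95 μm

(h = 6.62607015 × 10^-34 J·s, c = 2.99792458 × 10^8 m/s, 1 eV = 1.602176634 × 10^-19 J.)
In SI units: p = 0.156 eV/c = 8.3371 × 10^-29 kg·m/s.
The photon relation is λ = h/p, giving λ = 7.948 × 10^-6 m.
Converting to μm: λ = 7.948 μm ≈ 7.95 μm.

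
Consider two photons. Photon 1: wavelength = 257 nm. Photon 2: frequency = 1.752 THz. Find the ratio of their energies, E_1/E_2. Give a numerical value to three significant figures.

666

E_1 = 7.729 × 10^-19 J (from wavelength = 257 nm, via E = hc/λ).
E_2 = 1.161 × 10^-21 J (from frequency = 1.752 THz, via E = hf).
Ratio = 7.729 × 10^-19 / 1.161 × 10^-21 = 666.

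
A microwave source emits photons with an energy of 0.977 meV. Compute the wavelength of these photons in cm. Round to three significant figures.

First convert: E = 0.977 meV = 1.5653 × 10^-22 J.
For a photon λ = hc/E, so λ = 0.001269 m.
Converting to cm: λ = 0.1269 cm ≈ 0.127 cm.

0.127 cm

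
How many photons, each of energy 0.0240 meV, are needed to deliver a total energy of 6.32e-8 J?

Per-photon energy: E = 3.845e-24 J (from energy = 0.0240 meV).
N = E_total / E_photon = 6.32e-8 J / 3.845e-24 J = 1.64e16.

1.64e16 photons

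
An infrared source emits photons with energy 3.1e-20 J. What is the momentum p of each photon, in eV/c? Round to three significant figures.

0.193 eV/c

(c = 2.99792458e8 m/s, 1 eV = 1.602176634e-19 J.)
The photon relation is p = E/c, giving p = 1.034e-28 kg·m/s.
Converting to eV/c: p = 0.1935 eV/c ≈ 0.193 eV/c.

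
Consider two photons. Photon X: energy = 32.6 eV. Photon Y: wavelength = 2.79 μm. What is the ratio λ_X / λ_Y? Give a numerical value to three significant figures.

0.0136

λ_X = 3.803e-8 m (from energy = 32.6 eV, via λ = hc/E).
λ_Y = 2.790e-6 m (from wavelength = 2.79 μm, via λ given directly).
Ratio = 3.803e-8 / 2.790e-6 = 0.0136.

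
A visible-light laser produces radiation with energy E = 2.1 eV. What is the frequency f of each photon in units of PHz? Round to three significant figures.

0.508 PHz

Convert to SI: E = 2.1 eV = 3.3646e-19 J.
Apply f = E/h: f = 5.078e14 Hz.
Converting to PHz: f = 0.5078 PHz ≈ 0.508 PHz.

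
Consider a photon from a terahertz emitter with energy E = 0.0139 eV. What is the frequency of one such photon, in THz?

3.36 THz

In SI units: E = 0.0139 eV = 2.2270 × 10^-21 J.
The photon relation is f = E/h, giving f = 3.361 × 10^12 Hz.
Converting to THz: f = 3.361 THz ≈ 3.36 THz.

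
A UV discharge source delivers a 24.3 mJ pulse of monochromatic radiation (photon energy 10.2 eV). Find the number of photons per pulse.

1.49e16 photons

Per-photon energy: E = 1.634e-18 J (from energy = 10.2 eV).
N = E_total / E_photon = 0.0243 J / 1.634e-18 J = 1.49e16.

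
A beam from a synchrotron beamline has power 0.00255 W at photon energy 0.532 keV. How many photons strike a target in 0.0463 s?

Total energy: E_total = P·t = 0.00255 × 0.0463 = 1.181e-4 J.
Per-photon energy: E = 8.524e-17 J.
N = E_total / E_photon = 1.39e12.

1.39e12 photons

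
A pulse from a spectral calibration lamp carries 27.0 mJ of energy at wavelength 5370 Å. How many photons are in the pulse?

Per-photon energy: E = 3.699·10^-19 J (from wavelength = 5370 Å).
N = E_total / E_photon = 0.0270 J / 3.699·10^-19 J = 7.30·10^16.

7.30·10^16 photons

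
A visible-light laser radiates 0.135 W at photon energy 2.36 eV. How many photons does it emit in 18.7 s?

6.68e18 photons

Total energy: E_total = P·t = 0.135 × 18.7 = 2.525 J.
Per-photon energy: E = 3.781e-19 J.
N = E_total / E_photon = 6.68e18.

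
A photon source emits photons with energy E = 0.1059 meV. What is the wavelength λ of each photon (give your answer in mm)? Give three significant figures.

11.7 mm

Convert to SI: E = 0.1059 meV = 1.6967e-23 J.
Apply λ = hc/E: λ = 0.01171 m.
Converting to mm: λ = 11.71 mm ≈ 11.7 mm.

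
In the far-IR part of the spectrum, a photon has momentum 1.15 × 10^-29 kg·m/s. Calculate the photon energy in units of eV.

0.0215 eV

Take c = 2.99792458 × 10^8 m/s, 1 eV = 1.602176634 × 10^-19 J.
Apply E = pc: E = 3.448 × 10^-21 J.
Converting to eV: E = 0.02152 eV ≈ 0.0215 eV.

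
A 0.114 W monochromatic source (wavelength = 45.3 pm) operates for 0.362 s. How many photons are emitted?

Total energy: E_total = P·t = 0.114 × 0.362 = 0.04127 J.
Per-photon energy: E = 4.385e-15 J.
N = E_total / E_photon = 9.41e12.

9.41e12 photons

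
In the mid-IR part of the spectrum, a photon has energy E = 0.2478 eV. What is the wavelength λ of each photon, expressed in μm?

Take h = 6.62607015e-34 J·s, c = 2.99792458e8 m/s, 1 eV = 1.602176634e-19 J.
In SI units: E = 0.2478 eV = 3.9702e-20 J.
Since λ = hc/E for a photon, λ = 5.003e-6 m.
Converting to μm: λ = 5.003 μm ≈ 5.00 μm.

5.00 μm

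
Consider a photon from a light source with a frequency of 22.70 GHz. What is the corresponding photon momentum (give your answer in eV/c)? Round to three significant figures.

In SI units: f = 22.70 GHz = 2.270e10 Hz.
Apply p = hf/c: p = 5.017e-32 kg·m/s.
Converting to eV/c: p = 9.388e-5 eV/c ≈ 9.39e-5 eV/c.

9.39e-5 eV/c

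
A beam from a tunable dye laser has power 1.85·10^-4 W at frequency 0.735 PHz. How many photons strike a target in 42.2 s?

1.60·10^16 photons

Total energy: E_total = P·t = 1.85·10^-4 × 42.2 = 0.007807 J.
Per-photon energy: E = 4.870·10^-19 J.
N = E_total / E_photon = 1.60·10^16.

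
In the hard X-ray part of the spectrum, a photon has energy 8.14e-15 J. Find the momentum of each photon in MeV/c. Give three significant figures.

0.0508 MeV/c

Use c = 2.99792458e8 m/s, 1 eV = 1.602176634e-19 J.
The photon relation is p = E/c, giving p = 2.715e-23 kg·m/s.
Converting to MeV/c: p = 0.05081 MeV/c ≈ 0.0508 MeV/c.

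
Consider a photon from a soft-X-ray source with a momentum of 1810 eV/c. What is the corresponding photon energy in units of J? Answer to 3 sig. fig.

2.90e-16 J

Take c = 2.99792458e8 m/s, 1 eV = 1.602176634e-19 J.
First convert: p = 1810 eV/c = 9.6732e-25 kg·m/s.
Since E = pc for a photon, E = 2.900e-16 J.
So E ≈ 2.90e-16 J.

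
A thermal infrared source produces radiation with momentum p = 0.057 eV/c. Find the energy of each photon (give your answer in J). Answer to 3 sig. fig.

First convert: p = 0.057 eV/c = 3.0462·10^-29 kg·m/s.
Apply E = pc: E = 9.132·10^-21 J.
So E ≈ 9.13·10^-21 J.

9.13·10^-21 J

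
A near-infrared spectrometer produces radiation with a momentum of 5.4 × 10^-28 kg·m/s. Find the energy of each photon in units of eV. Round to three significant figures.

1.01 eV

Take c = 2.99792458 × 10^8 m/s, 1 eV = 1.602176634 × 10^-19 J.
Since E = pc for a photon, E = 1.619 × 10^-19 J.
Converting to eV: E = 1.010 eV ≈ 1.01 eV.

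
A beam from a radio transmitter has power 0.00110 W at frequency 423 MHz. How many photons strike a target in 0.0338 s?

Total energy: E_total = P·t = 0.00110 × 0.0338 = 3.718e-5 J.
Per-photon energy: E = 2.803e-25 J.
N = E_total / E_photon = 1.33e20.

1.33e20 photons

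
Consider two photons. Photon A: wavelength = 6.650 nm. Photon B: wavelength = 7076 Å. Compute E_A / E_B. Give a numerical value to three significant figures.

106

E_A = 2.987 × 10^-17 J (from wavelength = 6.650 nm, via E = hc/λ).
E_B = 2.807 × 10^-19 J (from wavelength = 7076 Å, via E = hc/λ).
Ratio = 2.987 × 10^-17 / 2.807 × 10^-19 = 106.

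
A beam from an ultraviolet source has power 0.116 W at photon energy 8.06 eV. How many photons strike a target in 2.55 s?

Total energy: E_total = P·t = 0.116 × 2.55 = 0.2958 J.
Per-photon energy: E = 1.291e-18 J.
N = E_total / E_photon = 2.29e17.

2.29e17 photons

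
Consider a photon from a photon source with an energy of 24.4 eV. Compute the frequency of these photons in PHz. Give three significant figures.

5.90 PHz

In SI units: E = 24.4 eV = 3.9093 × 10^-18 J.
The photon relation is f = E/h, giving f = 5.900 × 10^15 Hz.
Converting to PHz: f = 5.900 PHz ≈ 5.90 PHz.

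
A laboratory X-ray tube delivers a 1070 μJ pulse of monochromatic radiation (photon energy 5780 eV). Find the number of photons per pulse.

1.16e12 photons

Per-photon energy: E = 9.261e-16 J (from energy = 5780 eV).
N = E_total / E_photon = 0.00107 J / 9.261e-16 J = 1.16e12.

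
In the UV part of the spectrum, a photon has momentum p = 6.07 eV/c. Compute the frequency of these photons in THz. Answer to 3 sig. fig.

1470 THz

Convert to SI: p = 6.07 eV/c = 3.2440e-27 kg·m/s.
For a photon f = pc/h, so f = 1.468e15 Hz.
Converting to THz: f = 1468 THz ≈ 1470 THz.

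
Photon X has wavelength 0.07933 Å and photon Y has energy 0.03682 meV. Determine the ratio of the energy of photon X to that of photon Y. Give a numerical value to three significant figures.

4.24e9

E_X = 2.504e-14 J (from wavelength = 0.07933 Å, via E = hc/λ).
E_Y = 5.899e-24 J (from energy = 0.03682 meV, via E given directly).
Ratio = 2.504e-14 / 5.899e-24 = 4.24e9.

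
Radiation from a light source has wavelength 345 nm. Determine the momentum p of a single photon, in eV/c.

3.59 eV/c

First convert: λ = 345 nm = 3.45e-7 m.
Apply p = h/λ: p = 1.921e-27 kg·m/s.
Converting to eV/c: p = 3.594 eV/c ≈ 3.59 eV/c.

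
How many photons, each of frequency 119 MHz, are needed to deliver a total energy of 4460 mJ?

5.66·10^25 photons

Per-photon energy: E = 7.885·10^-26 J (from frequency = 119 MHz).
N = E_total / E_photon = 4.46 J / 7.885·10^-26 J = 5.66·10^25.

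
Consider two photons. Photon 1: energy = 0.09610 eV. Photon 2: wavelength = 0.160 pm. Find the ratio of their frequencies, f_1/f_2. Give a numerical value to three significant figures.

f_1 = 2.324 × 10^13 Hz (from energy = 0.09610 eV, via f = E/h).
f_2 = 1.874 × 10^21 Hz (from wavelength = 0.160 pm, via f = c/λ).
Ratio = 2.324 × 10^13 / 1.874 × 10^21 = 1.24 × 10^-8.

1.24 × 10^-8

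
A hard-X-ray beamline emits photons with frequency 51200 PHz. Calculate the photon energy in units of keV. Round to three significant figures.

212 keV

Use h = 6.62607015 × 10^-34 J·s, 1 eV = 1.602176634 × 10^-19 J.
Convert to SI: f = 51200 PHz = 5.12 × 10^19 Hz.
Since E = hf for a photon, E = 3.393 × 10^-14 J.
Converting to keV: E = 211.7 keV ≈ 212 keV.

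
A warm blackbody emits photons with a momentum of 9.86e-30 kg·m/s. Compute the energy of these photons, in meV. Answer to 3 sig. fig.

18.4 meV

(c = 2.99792458e8 m/s, 1 eV = 1.602176634e-19 J.)
The photon relation is E = pc, giving E = 2.956e-21 J.
Converting to meV: E = 18.45 meV ≈ 18.4 meV.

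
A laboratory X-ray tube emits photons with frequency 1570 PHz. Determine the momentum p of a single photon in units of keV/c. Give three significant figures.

Use h = 6.62607015e-34 J·s, c = 2.99792458e8 m/s, 1 eV = 1.602176634e-19 J.
Convert to SI: f = 1570 PHz = 1.570e18 Hz.
Apply p = hf/c: p = 3.470e-24 kg·m/s.
Converting to keV/c: p = 6.493 keV/c ≈ 6.49 keV/c.

6.49 keV/c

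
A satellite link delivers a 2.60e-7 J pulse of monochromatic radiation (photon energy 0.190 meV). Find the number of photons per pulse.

Per-photon energy: E = 3.044e-23 J (from energy = 0.190 meV).
N = E_total / E_photon = 2.60e-7 J / 3.044e-23 J = 8.54e15.

8.54e15 photons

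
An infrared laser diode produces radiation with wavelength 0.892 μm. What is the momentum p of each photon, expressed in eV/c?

1.39 eV/c

Convert to SI: λ = 0.892 μm = 8.92 × 10^-7 m.
For a photon p = h/λ, so p = 7.428 × 10^-28 kg·m/s.
Converting to eV/c: p = 1.390 eV/c ≈ 1.39 eV/c.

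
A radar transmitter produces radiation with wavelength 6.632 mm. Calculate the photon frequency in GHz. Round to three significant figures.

Take c = 2.99792458e8 m/s.
First convert: λ = 6.632 mm = 0.006632 m.
Apply f = c/λ: f = 4.520e10 Hz.
Converting to GHz: f = 45.20 GHz ≈ 45.2 GHz.

45.2 GHz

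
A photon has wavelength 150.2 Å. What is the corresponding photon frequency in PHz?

20.0 PHz

Convert to SI: λ = 150.2 Å = 1.502·10^-8 m.
The photon relation is f = c/λ, giving f = 1.996·10^16 Hz.
Converting to PHz: f = 19.96 PHz ≈ 20.0 PHz.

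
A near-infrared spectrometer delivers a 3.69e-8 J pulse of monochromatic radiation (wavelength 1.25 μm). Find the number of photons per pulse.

2.32e11 photons

Per-photon energy: E = 1.589e-19 J (from wavelength = 1.25 μm).
N = E_total / E_photon = 3.69e-8 J / 1.589e-19 J = 2.32e11.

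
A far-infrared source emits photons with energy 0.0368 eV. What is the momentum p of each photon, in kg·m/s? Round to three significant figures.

Use c = 2.99792458e8 m/s, 1 eV = 1.602176634e-19 J.
In SI units: E = 0.0368 eV = 5.8960e-21 J.
For a photon p = E/c, so p = 1.967e-29 kg·m/s.
So p ≈ 1.97e-29 kg·m/s.

1.97e-29 kg·m/s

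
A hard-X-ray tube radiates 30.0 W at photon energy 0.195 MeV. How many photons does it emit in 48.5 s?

Total energy: E_total = P·t = 30.0 × 48.5 = 1455 J.
Per-photon energy: E = 3.124 × 10^-14 J.
N = E_total / E_photon = 4.66 × 10^16.

4.66 × 10^16 photons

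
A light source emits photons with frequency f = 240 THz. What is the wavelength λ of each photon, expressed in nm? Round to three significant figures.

Use c = 2.99792458·10^8 m/s.
First convert: f = 240 THz = 2.4·10^14 Hz.
The photon relation is λ = c/f, giving λ = 1.249·10^-6 m.
Converting to nm: λ = 1249 nm ≈ 1250 nm.

1250 nm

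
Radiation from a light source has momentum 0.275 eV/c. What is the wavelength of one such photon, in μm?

(h = 6.62607015e-34 J·s, c = 2.99792458e8 m/s, 1 eV = 1.602176634e-19 J.)
Convert to SI: p = 0.275 eV/c = 1.4697e-28 kg·m/s.
The photon relation is λ = h/p, giving λ = 4.509e-6 m.
Converting to μm: λ = 4.509 μm ≈ 4.51 μm.

4.51 μm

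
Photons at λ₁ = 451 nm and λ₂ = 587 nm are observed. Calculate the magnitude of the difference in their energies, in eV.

0.637 eV

Using E = hc/λ: E₁ = 4.405 × 10^-19 J, E₂ = 3.384 × 10^-19 J.
|ΔE| = |4.405 × 10^-19 − 3.384 × 10^-19| = 1.02 × 10^-19 J = 0.637 eV.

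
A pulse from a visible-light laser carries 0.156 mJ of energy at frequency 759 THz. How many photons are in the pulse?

Per-photon energy: E = 5.029 × 10^-19 J (from frequency = 759 THz).
N = E_total / E_photon = 1.56 × 10^-4 J / 5.029 × 10^-19 J = 3.10 × 10^14.

3.10 × 10^14 photons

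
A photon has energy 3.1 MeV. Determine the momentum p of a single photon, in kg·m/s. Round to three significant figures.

In SI units: E = 3.1 MeV = 4.9667 × 10^-13 J.
For a photon p = E/c, so p = 1.657 × 10^-21 kg·m/s.
So p ≈ 1.66 × 10^-21 kg·m/s.

1.66 × 10^-21 kg·m/s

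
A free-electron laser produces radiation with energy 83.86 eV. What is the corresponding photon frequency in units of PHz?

20.3 PHz

Use h = 6.62607015e-34 J·s, 1 eV = 1.602176634e-19 J.
In SI units: E = 83.86 eV = 1.3436e-17 J.
The photon relation is f = E/h, giving f = 2.028e16 Hz.
Converting to PHz: f = 20.28 PHz ≈ 20.3 PHz.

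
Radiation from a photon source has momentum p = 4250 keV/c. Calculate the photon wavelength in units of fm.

First convert: p = 4250 keV/c = 2.2713 × 10^-21 kg·m/s.
Apply λ = h/p: λ = 2.917 × 10^-13 m.
Converting to fm: λ = 291.7 fm ≈ 292 fm.

292 fm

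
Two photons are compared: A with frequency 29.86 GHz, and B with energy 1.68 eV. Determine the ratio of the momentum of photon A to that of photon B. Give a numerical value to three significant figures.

p_A = 6.600e-32 kg·m/s (from frequency = 29.86 GHz, via p = hf/c).
p_B = 8.978e-28 kg·m/s (from energy = 1.68 eV, via p = E/c).
Ratio = 6.600e-32 / 8.978e-28 = 7.35e-5.

7.35e-5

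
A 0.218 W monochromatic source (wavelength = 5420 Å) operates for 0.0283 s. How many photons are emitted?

Total energy: E_total = P·t = 0.218 × 0.0283 = 0.006169 J.
Per-photon energy: E = 3.665 × 10^-19 J.
N = E_total / E_photon = 1.68 × 10^16.

1.68 × 10^16 photons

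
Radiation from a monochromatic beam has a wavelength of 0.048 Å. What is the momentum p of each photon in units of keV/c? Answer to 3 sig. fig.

Take h = 6.62607015 × 10^-34 J·s, c = 2.99792458 × 10^8 m/s, 1 eV = 1.602176634 × 10^-19 J.
Convert to SI: λ = 0.048 Å = 4.8 × 10^-12 m.
Apply p = h/λ: p = 1.380 × 10^-22 kg·m/s.
Converting to keV/c: p = 258.3 keV/c ≈ 258 keV/c.

258 keV/c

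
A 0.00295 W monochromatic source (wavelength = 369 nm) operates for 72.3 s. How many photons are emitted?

Total energy: E_total = P·t = 0.00295 × 72.3 = 0.2133 J.
Per-photon energy: E = 5.383·10^-19 J.
N = E_total / E_photon = 3.96·10^17.

3.96·10^17 photons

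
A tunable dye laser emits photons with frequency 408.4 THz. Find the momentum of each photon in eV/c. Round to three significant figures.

First convert: f = 408.4 THz = 4.084·10^14 Hz.
For a photon p = hf/c, so p = 9.027·10^-28 kg·m/s.
Converting to eV/c: p = 1.689 eV/c ≈ 1.69 eV/c.

1.69 eV/c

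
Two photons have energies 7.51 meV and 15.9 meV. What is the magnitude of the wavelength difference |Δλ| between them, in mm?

Using λ = hc/E: λ₁ = 1.651 × 10^-4 m, λ₂ = 7.798 × 10^-5 m.
|Δλ| = |1.651 × 10^-4 − 7.798 × 10^-5| = 8.71 × 10^-5 m = 0.0871 mm.

0.0871 mm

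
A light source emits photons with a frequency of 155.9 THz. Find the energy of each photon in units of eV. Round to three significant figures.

First convert: f = 155.9 THz = 1.559·10^14 Hz.
Since E = hf for a photon, E = 1.033·10^-19 J.
Converting to eV: E = 0.6448 eV ≈ 0.645 eV.

0.645 eV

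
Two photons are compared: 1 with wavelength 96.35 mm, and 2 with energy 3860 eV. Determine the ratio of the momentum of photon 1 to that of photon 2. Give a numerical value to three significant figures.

p_1 = 6.877e-33 kg·m/s (from wavelength = 96.35 mm, via p = h/λ).
p_2 = 2.063e-24 kg·m/s (from energy = 3860 eV, via p = E/c).
Ratio = 6.877e-33 / 2.063e-24 = 3.33e-9.

3.33e-9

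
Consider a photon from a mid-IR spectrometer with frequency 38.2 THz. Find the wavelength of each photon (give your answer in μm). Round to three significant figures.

7.85 μm

(c = 2.99792458e8 m/s.)
In SI units: f = 38.2 THz = 3.82e13 Hz.
Apply λ = c/f: λ = 7.848e-6 m.
Converting to μm: λ = 7.848 μm ≈ 7.85 μm.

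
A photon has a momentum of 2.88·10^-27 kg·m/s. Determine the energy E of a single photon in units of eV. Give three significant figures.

Since E = pc for a photon, E = 8.634·10^-19 J.
Converting to eV: E = 5.389 eV ≈ 5.39 eV.

5.39 eV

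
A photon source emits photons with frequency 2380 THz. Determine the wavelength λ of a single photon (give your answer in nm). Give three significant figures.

In SI units: f = 2380 THz = 2.38 × 10^15 Hz.
Apply λ = c/f: λ = 1.260 × 10^-7 m.
Converting to nm: λ = 126.0 nm ≈ 126 nm.

126 nm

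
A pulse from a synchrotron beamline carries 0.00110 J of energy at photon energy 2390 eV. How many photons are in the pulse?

2.87e12 photons

Per-photon energy: E = 3.829e-16 J (from energy = 2390 eV).
N = E_total / E_photon = 0.00110 J / 3.829e-16 J = 2.87e12.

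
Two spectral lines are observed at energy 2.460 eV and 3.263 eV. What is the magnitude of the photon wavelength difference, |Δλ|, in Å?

1240 Å

Using λ = hc/E: λ₁ = 5.0400e-7 m, λ₂ = 3.7997e-7 m.
|Δλ| = |5.0400e-7 − 3.7997e-7| = 1.24e-7 m = 1240 Å.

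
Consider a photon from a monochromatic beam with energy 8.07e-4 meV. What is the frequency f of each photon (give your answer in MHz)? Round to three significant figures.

(h = 6.62607015e-34 J·s, 1 eV = 1.602176634e-19 J.)
First convert: E = 8.07e-4 meV = 1.2930e-25 J.
For a photon f = E/h, so f = 1.951e8 Hz.
Converting to MHz: f = 195.1 MHz ≈ 195 MHz.

195 MHz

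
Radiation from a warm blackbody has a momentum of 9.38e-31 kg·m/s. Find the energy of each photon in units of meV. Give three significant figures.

1.76 meV

Use c = 2.99792458e8 m/s, 1 eV = 1.602176634e-19 J.
Since E = pc for a photon, E = 2.812e-22 J.
Converting to meV: E = 1.755 meV ≈ 1.76 meV.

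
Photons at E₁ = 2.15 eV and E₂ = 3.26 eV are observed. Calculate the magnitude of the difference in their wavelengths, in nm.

196 nm

Using λ = hc/E: λ₁ = 5.767 × 10^-7 m, λ₂ = 3.803 × 10^-7 m.
|Δλ| = |5.767 × 10^-7 − 3.803 × 10^-7| = 1.96 × 10^-7 m = 196 nm.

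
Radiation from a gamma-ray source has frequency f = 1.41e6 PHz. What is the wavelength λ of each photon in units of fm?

In SI units: f = 1.41e6 PHz = 1.41e21 Hz.
For a photon λ = c/f, so λ = 2.126e-13 m.
Converting to fm: λ = 212.6 fm ≈ 213 fm.

213 fm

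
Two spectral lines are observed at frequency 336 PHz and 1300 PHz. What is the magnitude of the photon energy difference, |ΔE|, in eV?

3990 eV

Using E = hf: E₁ = 2.226e-16 J, E₂ = 8.614e-16 J.
|ΔE| = |2.226e-16 − 8.614e-16| = 6.39e-16 J = 3990 eV.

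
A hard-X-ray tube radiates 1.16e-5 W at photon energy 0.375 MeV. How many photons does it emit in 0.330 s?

6.37e7 photons

Total energy: E_total = P·t = 1.16e-5 × 0.330 = 3.828e-6 J.
Per-photon energy: E = 6.008e-14 J.
N = E_total / E_photon = 6.37e7.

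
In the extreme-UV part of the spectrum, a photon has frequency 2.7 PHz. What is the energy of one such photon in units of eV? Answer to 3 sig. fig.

11.2 eV

First convert: f = 2.7 PHz = 2.7 × 10^15 Hz.
The photon relation is E = hf, giving E = 1.789 × 10^-18 J.
Converting to eV: E = 11.17 eV ≈ 11.2 eV.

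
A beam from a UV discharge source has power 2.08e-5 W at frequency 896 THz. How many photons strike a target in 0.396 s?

1.39e13 photons

Total energy: E_total = P·t = 2.08e-5 × 0.396 = 8.237e-6 J.
Per-photon energy: E = 5.937e-19 J.
N = E_total / E_photon = 1.39e13.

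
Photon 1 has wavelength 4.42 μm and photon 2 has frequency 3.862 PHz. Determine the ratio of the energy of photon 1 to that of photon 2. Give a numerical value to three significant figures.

E_1 = 4.494 × 10^-20 J (from wavelength = 4.42 μm, via E = hc/λ).
E_2 = 2.559 × 10^-18 J (from frequency = 3.862 PHz, via E = hf).
Ratio = 4.494 × 10^-20 / 2.559 × 10^-18 = 0.0176.

0.0176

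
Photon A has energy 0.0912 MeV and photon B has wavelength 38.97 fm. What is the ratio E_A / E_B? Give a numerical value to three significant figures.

E_A = 1.461e-14 J (from energy = 0.0912 MeV, via E given directly).
E_B = 5.097e-12 J (from wavelength = 38.97 fm, via E = hc/λ).
Ratio = 1.461e-14 / 5.097e-12 = 2.87e-3.

2.87e-3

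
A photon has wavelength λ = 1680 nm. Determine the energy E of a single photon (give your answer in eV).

0.738 eV

First convert: λ = 1680 nm = 1.68 × 10^-6 m.
For a photon E = hc/λ, so E = 1.182 × 10^-19 J.
Converting to eV: E = 0.7380 eV ≈ 0.738 eV.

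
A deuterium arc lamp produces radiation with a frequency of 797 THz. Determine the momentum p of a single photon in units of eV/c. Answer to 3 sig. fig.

3.30 eV/c

In SI units: f = 797 THz = 7.97e14 Hz.
Apply p = hf/c: p = 1.762e-27 kg·m/s.
Converting to eV/c: p = 3.296 eV/c ≈ 3.30 eV/c.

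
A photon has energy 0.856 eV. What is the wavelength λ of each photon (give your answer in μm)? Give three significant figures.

1.45 μm

First convert: E = 0.856 eV = 1.3715e-19 J.
For a photon λ = hc/E, so λ = 1.448e-6 m.
Converting to μm: λ = 1.448 μm ≈ 1.45 μm.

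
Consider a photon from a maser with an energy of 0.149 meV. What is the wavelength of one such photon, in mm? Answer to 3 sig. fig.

8.32 mm

Use h = 6.62607015 × 10^-34 J·s, c = 2.99792458 × 10^8 m/s, 1 eV = 1.602176634 × 10^-19 J.
First convert: E = 0.149 meV = 2.3872 × 10^-23 J.
Apply λ = hc/E: λ = 0.008321 m.
Converting to mm: λ = 8.321 mm ≈ 8.32 mm.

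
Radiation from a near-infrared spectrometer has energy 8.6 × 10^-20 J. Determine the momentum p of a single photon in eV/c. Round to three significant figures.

0.537 eV/c

The photon relation is p = E/c, giving p = 2.869 × 10^-28 kg·m/s.
Converting to eV/c: p = 0.5368 eV/c ≈ 0.537 eV/c.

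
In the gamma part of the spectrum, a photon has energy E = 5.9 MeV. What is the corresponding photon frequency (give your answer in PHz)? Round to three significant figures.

1.43·10^6 PHz

Convert to SI: E = 5.9 MeV = 9.4528·10^-13 J.
For a photon f = E/h, so f = 1.427·10^21 Hz.
Converting to PHz: f = 1.427·10^6 PHz ≈ 1.43·10^6 PHz.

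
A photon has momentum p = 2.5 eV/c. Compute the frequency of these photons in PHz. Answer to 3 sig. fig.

0.604 PHz

Use h = 6.62607015e-34 J·s, c = 2.99792458e8 m/s, 1 eV = 1.602176634e-19 J.
Convert to SI: p = 2.5 eV/c = 1.3361e-27 kg·m/s.
Apply f = pc/h: f = 6.045e14 Hz.
Converting to PHz: f = 0.6045 PHz ≈ 0.604 PHz.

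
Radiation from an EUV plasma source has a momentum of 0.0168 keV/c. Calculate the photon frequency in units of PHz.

4.06 PHz

Use h = 6.62607015·10^-34 J·s, c = 2.99792458·10^8 m/s, 1 eV = 1.602176634·10^-19 J.
First convert: p = 0.0168 keV/c = 8.9784·10^-27 kg·m/s.
Apply f = pc/h: f = 4.062·10^15 Hz.
Converting to PHz: f = 4.062 PHz ≈ 4.06 PHz.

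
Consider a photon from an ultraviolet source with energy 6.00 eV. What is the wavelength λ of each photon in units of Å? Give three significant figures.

2070 Å

(h = 6.62607015e-34 J·s, c = 2.99792458e8 m/s, 1 eV = 1.602176634e-19 J.)
In SI units: E = 6.00 eV = 9.6131e-19 J.
Since λ = hc/E for a photon, λ = 2.066e-7 m.
Converting to Å: λ = 2066 Å ≈ 2070 Å.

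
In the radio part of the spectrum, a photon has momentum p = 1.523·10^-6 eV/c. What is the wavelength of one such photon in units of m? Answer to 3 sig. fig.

0.814 m

Use h = 6.62607015·10^-34 J·s, c = 2.99792458·10^8 m/s, 1 eV = 1.602176634·10^-19 J.
First convert: p = 1.523·10^-6 eV/c = 8.1393·10^-34 kg·m/s.
Since λ = h/p for a photon, λ = 0.8141 m.
So λ ≈ 0.814 m.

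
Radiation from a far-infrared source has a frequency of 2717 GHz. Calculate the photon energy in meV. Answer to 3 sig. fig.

11.2 meV

(h = 6.62607015e-34 J·s, 1 eV = 1.602176634e-19 J.)
First convert: f = 2717 GHz = 2.717e12 Hz.
Since E = hf for a photon, E = 1.800e-21 J.
Converting to meV: E = 11.24 meV ≈ 11.2 meV.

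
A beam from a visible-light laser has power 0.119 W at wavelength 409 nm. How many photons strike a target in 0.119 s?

2.92·10^16 photons

Total energy: E_total = P·t = 0.119 × 0.119 = 0.01416 J.
Per-photon energy: E = 4.857·10^-19 J.
N = E_total / E_photon = 2.92·10^16.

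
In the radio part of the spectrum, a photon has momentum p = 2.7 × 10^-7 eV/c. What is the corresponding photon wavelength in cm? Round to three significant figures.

459 cm

Take h = 6.62607015 × 10^-34 J·s, c = 2.99792458 × 10^8 m/s, 1 eV = 1.602176634 × 10^-19 J.
Convert to SI: p = 2.7 × 10^-7 eV/c = 1.4430 × 10^-34 kg·m/s.
Apply λ = h/p: λ = 4.592 m.
Converting to cm: λ = 459.2 cm ≈ 459 cm.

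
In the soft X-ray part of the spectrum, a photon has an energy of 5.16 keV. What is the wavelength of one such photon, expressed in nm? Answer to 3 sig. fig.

(h = 6.62607015e-34 J·s, c = 2.99792458e8 m/s, 1 eV = 1.602176634e-19 J.)
First convert: E = 5.16 keV = 8.2672e-16 J.
The photon relation is λ = hc/E, giving λ = 2.403e-10 m.
Converting to nm: λ = 0.2403 nm ≈ 0.240 nm.

0.240 nm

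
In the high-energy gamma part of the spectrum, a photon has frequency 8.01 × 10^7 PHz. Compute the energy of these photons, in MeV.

331 MeV

Convert to SI: f = 8.01 × 10^7 PHz = 8.01 × 10^22 Hz.
For a photon E = hf, so E = 5.307 × 10^-11 J.
Converting to MeV: E = 331.3 MeV ≈ 331 MeV.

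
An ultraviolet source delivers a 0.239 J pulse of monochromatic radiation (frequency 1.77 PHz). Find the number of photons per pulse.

Per-photon energy: E = 1.173·10^-18 J (from frequency = 1.77 PHz).
N = E_total / E_photon = 0.239 J / 1.173·10^-18 J = 2.04·10^17.

2.04·10^17 photons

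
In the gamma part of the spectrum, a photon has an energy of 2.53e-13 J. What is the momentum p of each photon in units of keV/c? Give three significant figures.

(c = 2.99792458e8 m/s, 1 eV = 1.602176634e-19 J.)
Since p = E/c for a photon, p = 8.439e-22 kg·m/s.
Converting to keV/c: p = 1579 keV/c ≈ 1580 keV/c.

1580 keV/c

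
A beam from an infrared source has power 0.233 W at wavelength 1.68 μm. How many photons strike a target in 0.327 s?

Total energy: E_total = P·t = 0.233 × 0.327 = 0.07619 J.
Per-photon energy: E = 1.182·10^-19 J.
N = E_total / E_photon = 6.44·10^17.

6.44·10^17 photons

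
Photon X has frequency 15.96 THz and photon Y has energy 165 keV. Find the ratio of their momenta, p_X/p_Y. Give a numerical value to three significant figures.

p_X = 3.528e-29 kg·m/s (from frequency = 15.96 THz, via p = hf/c).
p_Y = 8.818e-23 kg·m/s (from energy = 165 keV, via p = E/c).
Ratio = 3.528e-29 / 8.818e-23 = 4.00e-7.

4.00e-7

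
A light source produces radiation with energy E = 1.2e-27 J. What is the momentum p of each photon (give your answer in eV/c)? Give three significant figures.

Since p = E/c for a photon, p = 4.003e-36 kg·m/s.
Converting to eV/c: p = 7.490e-9 eV/c ≈ 7.49e-9 eV/c.

7.49e-9 eV/c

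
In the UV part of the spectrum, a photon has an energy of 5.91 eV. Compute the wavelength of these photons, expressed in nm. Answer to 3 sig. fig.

In SI units: E = 5.91 eV = 9.4689·10^-19 J.
Since λ = hc/E for a photon, λ = 2.098·10^-7 m.
Converting to nm: λ = 209.8 nm ≈ 210 nm.

210 nm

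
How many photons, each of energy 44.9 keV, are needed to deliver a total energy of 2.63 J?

Per-photon energy: E = 7.194e-15 J (from energy = 44.9 keV).
N = E_total / E_photon = 2.63 J / 7.194e-15 J = 3.66e14.

3.66e14 photons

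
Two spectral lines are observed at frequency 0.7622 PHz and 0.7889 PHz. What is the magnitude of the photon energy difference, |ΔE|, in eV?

0.110 eV

Using E = hf: E₁ = 5.0504 × 10^-19 J, E₂ = 5.2273 × 10^-19 J.
|ΔE| = |5.0504 × 10^-19 − 5.2273 × 10^-19| = 1.77 × 10^-20 J = 0.110 eV.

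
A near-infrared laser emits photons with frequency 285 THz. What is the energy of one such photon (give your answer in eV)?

(h = 6.62607015 × 10^-34 J·s, 1 eV = 1.602176634 × 10^-19 J.)
In SI units: f = 285 THz = 2.85 × 10^14 Hz.
Since E = hf for a photon, E = 1.888 × 10^-19 J.
Converting to eV: E = 1.179 eV ≈ 1.18 eV.

1.18 eV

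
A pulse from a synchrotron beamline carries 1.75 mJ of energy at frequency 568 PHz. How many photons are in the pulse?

Per-photon energy: E = 3.764·10^-16 J (from frequency = 568 PHz).
N = E_total / E_photon = 0.00175 J / 3.764·10^-16 J = 4.65·10^12.

4.65·10^12 photons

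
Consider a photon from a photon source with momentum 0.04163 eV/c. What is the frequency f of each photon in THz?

10.1 THz

Take h = 6.62607015e-34 J·s, c = 2.99792458e8 m/s, 1 eV = 1.602176634e-19 J.
First convert: p = 0.04163 eV/c = 2.2248e-29 kg·m/s.
Apply f = pc/h: f = 1.007e13 Hz.
Converting to THz: f = 10.07 THz ≈ 10.1 THz.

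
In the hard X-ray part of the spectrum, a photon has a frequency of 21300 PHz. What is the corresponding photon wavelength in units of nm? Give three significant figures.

0.0141 nm

First convert: f = 21300 PHz = 2.13·10^19 Hz.
Since λ = c/f for a photon, λ = 1.407·10^-11 m.
Converting to nm: λ = 0.01407 nm ≈ 0.0141 nm.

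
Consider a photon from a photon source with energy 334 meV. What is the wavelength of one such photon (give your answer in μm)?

3.71 μm

Convert to SI: E = 334 meV = 5.3513 × 10^-20 J.
For a photon λ = hc/E, so λ = 3.712 × 10^-6 m.
Converting to μm: λ = 3.712 μm ≈ 3.71 μm.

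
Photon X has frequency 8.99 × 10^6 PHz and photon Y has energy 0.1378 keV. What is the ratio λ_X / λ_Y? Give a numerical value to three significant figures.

λ_X = 3.335 × 10^-14 m (from frequency = 8.99 × 10^6 PHz, via λ = c/f).
λ_Y = 8.997 × 10^-9 m (from energy = 0.1378 keV, via λ = hc/E).
Ratio = 3.335 × 10^-14 / 8.997 × 10^-9 = 3.71 × 10^-6.

3.71 × 10^-6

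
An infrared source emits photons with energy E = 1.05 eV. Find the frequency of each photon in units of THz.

254 THz

Convert to SI: E = 1.05 eV = 1.6823·10^-19 J.
Since f = E/h for a photon, f = 2.539·10^14 Hz.
Converting to THz: f = 253.9 THz ≈ 254 THz.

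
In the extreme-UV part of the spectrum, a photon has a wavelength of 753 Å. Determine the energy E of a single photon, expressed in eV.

First convert: λ = 753 Å = 7.53e-8 m.
For a photon E = hc/λ, so E = 2.638e-18 J.
Converting to eV: E = 16.47 eV ≈ 16.5 eV.

16.5 eV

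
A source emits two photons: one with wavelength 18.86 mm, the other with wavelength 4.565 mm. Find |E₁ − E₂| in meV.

Using E = hc/λ: E₁ = 1.0533 × 10^-23 J, E₂ = 4.3515 × 10^-23 J.
|ΔE| = |1.0533 × 10^-23 − 4.3515 × 10^-23| = 3.30 × 10^-23 J = 0.206 meV.

0.206 meV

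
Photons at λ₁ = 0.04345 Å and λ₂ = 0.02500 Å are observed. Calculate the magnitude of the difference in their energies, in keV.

Using E = hc/λ: E₁ = 4.5718e-14 J, E₂ = 7.9458e-14 J.
|ΔE| = |4.5718e-14 − 7.9458e-14| = 3.37e-14 J = 211 keV.

211 keV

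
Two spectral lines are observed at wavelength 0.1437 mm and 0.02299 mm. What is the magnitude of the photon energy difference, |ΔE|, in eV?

Using E = hc/λ: E₁ = 1.3824·10^-21 J, E₂ = 8.6405·10^-21 J.
|ΔE| = |1.3824·10^-21 − 8.6405·10^-21| = 7.26·10^-21 J = 0.0453 eV.

0.0453 eV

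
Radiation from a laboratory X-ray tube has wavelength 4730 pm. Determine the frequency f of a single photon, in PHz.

63.4 PHz

In SI units: λ = 4730 pm = 4.73e-9 m.
Since f = c/λ for a photon, f = 6.338e16 Hz.
Converting to PHz: f = 63.38 PHz ≈ 63.4 PHz.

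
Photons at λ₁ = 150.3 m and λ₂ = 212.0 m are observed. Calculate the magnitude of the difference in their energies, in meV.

Using E = hc/λ: E₁ = 1.3217e-27 J, E₂ = 9.3700e-28 J.
|ΔE| = |1.3217e-27 − 9.3700e-28| = 3.85e-28 J = 2.40e-6 meV.

2.40e-6 meV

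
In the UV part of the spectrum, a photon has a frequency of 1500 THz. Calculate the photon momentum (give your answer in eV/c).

6.20 eV/c

(h = 6.62607015·10^-34 J·s, c = 2.99792458·10^8 m/s, 1 eV = 1.602176634·10^-19 J.)
Convert to SI: f = 1500 THz = 1.50·10^15 Hz.
Since p = hf/c for a photon, p = 3.315·10^-27 kg·m/s.
Converting to eV/c: p = 6.204 eV/c ≈ 6.20 eV/c.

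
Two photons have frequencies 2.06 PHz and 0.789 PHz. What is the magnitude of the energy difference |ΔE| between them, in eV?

Using E = hf: E₁ = 1.365e-18 J, E₂ = 5.228e-19 J.
|ΔE| = |1.365e-18 − 5.228e-19| = 8.42e-19 J = 5.26 eV.

5.26 eV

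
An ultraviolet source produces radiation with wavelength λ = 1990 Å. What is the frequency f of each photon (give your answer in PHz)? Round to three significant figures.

1.51 PHz

(c = 2.99792458e8 m/s.)
Convert to SI: λ = 1990 Å = 1.99e-7 m.
Apply f = c/λ: f = 1.506e15 Hz.
Converting to PHz: f = 1.506 PHz ≈ 1.51 PHz.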